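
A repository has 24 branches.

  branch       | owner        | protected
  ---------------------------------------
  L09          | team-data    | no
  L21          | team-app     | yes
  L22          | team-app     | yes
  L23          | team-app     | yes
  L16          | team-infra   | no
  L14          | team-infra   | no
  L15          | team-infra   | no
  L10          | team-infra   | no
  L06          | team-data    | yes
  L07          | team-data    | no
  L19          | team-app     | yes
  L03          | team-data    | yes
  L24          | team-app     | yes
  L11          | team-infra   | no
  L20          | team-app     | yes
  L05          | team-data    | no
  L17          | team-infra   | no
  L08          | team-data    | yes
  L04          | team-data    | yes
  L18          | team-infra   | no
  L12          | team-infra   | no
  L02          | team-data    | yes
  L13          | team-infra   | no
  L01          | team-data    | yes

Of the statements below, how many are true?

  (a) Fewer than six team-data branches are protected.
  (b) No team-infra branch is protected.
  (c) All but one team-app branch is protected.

(a) team-data: |A| = 9, |A ∩ B| = 6; needs |A ∩ B| < 6 — false.
(b) team-infra: |A| = 9, |A ∩ B| = 0; needs A ∩ B = ∅ (|A ∩ B| = 0) — true.
(c) team-app: |A| = 6, |A ∩ B| = 6; needs |A ∖ B| = 1 — false.

1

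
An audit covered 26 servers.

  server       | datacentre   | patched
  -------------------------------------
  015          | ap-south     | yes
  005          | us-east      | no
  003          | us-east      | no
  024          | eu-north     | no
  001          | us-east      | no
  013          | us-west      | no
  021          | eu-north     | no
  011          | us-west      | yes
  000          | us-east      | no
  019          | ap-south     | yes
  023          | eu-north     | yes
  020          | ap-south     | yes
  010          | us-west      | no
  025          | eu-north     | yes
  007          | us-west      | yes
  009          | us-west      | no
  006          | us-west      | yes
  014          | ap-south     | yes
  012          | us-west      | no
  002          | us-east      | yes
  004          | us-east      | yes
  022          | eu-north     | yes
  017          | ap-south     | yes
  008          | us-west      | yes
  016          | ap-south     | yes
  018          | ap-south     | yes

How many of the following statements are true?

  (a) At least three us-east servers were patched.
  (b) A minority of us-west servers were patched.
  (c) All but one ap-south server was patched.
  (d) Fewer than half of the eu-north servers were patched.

0

(a) us-east: |A| = 6, |A ∩ B| = 2; needs |A ∩ B| ≥ 3 — false.
(b) us-west: |A| = 8, |A ∩ B| = 4; needs |A ∩ B| < |A ∖ B| — false.
(c) ap-south: |A| = 7, |A ∩ B| = 7; needs |A ∖ B| = 1 — false.
(d) eu-north: |A| = 5, |A ∩ B| = 3; needs |A ∩ B| < |A ∖ B| — false.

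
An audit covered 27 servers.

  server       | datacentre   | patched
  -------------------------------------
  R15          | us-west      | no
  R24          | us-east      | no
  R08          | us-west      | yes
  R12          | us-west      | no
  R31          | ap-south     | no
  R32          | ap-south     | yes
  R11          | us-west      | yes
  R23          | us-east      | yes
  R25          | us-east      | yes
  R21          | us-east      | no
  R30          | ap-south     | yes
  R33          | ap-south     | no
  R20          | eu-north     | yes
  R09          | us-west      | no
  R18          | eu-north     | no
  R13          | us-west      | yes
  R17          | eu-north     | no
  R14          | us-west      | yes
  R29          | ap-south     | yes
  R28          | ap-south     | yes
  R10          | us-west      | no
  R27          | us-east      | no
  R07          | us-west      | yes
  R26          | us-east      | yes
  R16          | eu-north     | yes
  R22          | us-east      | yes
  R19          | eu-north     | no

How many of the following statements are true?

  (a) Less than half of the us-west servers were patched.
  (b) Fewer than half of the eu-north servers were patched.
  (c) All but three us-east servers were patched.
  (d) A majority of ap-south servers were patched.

3

(a) us-west: |A| = 9, |A ∩ B| = 5; needs |A ∩ B| < |A ∖ B| — false.
(b) eu-north: |A| = 5, |A ∩ B| = 2; needs |A ∩ B| < |A ∖ B| — true.
(c) us-east: |A| = 7, |A ∩ B| = 4; needs |A ∖ B| = 3 — true.
(d) ap-south: |A| = 6, |A ∩ B| = 4; needs |A ∩ B| > |A ∖ B| — true.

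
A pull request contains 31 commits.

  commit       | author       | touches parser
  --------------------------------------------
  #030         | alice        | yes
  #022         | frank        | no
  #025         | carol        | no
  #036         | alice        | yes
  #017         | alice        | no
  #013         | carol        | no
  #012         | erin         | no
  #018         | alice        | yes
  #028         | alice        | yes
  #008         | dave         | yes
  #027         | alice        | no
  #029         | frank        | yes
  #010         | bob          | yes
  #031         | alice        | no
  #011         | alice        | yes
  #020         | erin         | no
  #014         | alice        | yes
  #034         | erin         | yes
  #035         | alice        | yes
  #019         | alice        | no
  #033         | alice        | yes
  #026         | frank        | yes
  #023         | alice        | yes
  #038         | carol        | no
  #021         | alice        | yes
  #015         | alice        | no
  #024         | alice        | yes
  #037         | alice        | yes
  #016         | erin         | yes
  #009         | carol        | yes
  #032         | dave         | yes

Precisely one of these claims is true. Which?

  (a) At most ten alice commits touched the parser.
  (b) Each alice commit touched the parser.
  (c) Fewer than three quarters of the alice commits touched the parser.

(c)

|A| = 17, |A ∩ B| = 12, |A ∖ B| = 5.
(a) requires |A ∩ B| ≤ 10: false.
(b) requires A ⊆ B, i.e. every element of A is in B (|A ∖ B| = 0): false.
(c) requires |A ∩ B| / |A| < 3/4: true.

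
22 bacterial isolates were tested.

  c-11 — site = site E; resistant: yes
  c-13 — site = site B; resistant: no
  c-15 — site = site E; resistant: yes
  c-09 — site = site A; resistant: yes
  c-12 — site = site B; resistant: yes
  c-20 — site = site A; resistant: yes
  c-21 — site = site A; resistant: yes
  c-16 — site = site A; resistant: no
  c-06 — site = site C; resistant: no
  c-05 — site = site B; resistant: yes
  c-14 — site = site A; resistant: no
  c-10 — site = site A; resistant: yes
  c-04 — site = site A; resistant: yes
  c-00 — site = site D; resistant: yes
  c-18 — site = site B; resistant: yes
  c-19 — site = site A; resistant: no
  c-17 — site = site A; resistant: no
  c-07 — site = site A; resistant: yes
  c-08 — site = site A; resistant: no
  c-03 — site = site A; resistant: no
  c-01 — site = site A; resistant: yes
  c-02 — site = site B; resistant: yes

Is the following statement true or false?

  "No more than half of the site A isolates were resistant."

Truth condition: |A ∩ B| ≤ |A ∖ B|.
A (the restrictor) = {c-09, c-20, c-21, c-16, c-14, c-10, c-04, c-19, c-17, c-07, c-08, c-03, c-01}, |A| = 13.
A ∩ B = {c-09, c-20, c-21, c-10, c-04, c-07, c-01}, so |A ∩ B| = 7.
A ∖ B = {c-16, c-14, c-19, c-17, c-08, c-03}, so |A ∖ B| = 6.
7 > 6, so the statement is false.

False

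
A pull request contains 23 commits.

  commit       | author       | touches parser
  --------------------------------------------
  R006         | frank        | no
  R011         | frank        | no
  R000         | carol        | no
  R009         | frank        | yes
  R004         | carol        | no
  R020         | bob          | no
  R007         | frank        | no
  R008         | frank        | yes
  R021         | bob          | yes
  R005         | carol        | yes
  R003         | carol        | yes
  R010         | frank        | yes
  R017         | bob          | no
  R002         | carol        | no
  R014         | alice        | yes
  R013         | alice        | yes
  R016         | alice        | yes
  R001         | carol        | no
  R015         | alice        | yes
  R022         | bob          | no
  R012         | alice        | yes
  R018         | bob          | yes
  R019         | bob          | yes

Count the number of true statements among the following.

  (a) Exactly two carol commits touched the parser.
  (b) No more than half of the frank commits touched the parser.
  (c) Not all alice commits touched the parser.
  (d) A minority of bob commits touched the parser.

(a) carol: |A| = 6, |A ∩ B| = 2; needs |A ∩ B| = 2 — true.
(b) frank: |A| = 6, |A ∩ B| = 3; needs |A ∩ B| ≤ |A ∖ B| — true.
(c) alice: |A| = 5, |A ∩ B| = 5; needs A ⊄ B (|A ∖ B| ≥ 1) — false.
(d) bob: |A| = 6, |A ∩ B| = 3; needs |A ∩ B| < |A ∖ B| — false.

2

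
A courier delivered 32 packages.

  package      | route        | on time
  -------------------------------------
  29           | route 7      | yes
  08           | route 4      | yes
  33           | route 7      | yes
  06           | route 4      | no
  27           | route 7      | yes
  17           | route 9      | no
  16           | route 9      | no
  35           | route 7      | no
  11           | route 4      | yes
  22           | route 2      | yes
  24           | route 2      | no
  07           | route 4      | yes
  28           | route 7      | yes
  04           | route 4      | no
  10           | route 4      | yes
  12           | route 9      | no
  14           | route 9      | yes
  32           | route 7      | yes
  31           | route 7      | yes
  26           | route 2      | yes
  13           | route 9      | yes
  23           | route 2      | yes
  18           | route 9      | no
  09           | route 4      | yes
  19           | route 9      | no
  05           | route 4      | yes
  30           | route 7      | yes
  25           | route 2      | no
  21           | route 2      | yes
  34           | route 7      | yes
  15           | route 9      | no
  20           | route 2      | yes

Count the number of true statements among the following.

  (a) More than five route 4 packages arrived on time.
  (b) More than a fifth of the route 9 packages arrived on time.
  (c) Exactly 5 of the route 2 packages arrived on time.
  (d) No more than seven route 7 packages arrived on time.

3

(a) route 4: |A| = 8, |A ∩ B| = 6; needs |A ∩ B| > 5 — true.
(b) route 9: |A| = 8, |A ∩ B| = 2; needs |A ∩ B| / |A| > 1/5 — true.
(c) route 2: |A| = 7, |A ∩ B| = 5; needs |A ∩ B| = 5 — true.
(d) route 7: |A| = 9, |A ∩ B| = 8; needs |A ∩ B| ≤ 7 — false.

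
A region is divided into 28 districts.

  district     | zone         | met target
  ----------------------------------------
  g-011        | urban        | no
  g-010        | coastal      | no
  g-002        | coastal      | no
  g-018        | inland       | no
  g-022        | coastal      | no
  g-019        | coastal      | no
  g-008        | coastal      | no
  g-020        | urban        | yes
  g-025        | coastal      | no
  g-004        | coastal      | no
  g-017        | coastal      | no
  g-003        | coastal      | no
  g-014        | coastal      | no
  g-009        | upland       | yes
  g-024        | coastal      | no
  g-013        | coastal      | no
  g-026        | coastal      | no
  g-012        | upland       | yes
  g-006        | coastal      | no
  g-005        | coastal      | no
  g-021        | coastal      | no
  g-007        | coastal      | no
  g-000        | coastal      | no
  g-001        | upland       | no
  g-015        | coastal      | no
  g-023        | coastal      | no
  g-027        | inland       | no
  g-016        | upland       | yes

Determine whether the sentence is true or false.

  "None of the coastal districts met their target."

The determiner here denotes the relation: A ∩ B = ∅ (|A ∩ B| = 0).
|A| = 20, |A ∩ B| = 0, |A ∖ B| = 20.
So the statement is true.

True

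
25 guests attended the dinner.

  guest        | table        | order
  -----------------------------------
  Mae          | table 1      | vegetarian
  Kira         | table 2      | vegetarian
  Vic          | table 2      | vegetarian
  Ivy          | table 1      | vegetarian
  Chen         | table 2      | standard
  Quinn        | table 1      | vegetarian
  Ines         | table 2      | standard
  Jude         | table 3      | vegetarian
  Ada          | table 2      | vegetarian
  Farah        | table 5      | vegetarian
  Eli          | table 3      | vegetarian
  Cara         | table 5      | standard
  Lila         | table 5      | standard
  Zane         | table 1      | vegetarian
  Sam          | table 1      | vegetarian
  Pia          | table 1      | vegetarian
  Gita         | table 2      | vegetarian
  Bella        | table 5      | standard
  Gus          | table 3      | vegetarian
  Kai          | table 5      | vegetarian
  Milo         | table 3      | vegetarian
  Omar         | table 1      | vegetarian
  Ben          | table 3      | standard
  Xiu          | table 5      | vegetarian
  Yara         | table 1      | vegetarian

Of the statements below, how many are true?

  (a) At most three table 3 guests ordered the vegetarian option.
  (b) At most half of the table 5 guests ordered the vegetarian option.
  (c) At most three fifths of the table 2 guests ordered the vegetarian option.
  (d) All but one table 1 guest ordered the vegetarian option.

1

(a) table 3: |A| = 5, |A ∩ B| = 4; needs |A ∩ B| ≤ 3 — false.
(b) table 5: |A| = 6, |A ∩ B| = 3; needs |A ∩ B| ≤ |A ∖ B| — true.
(c) table 2: |A| = 6, |A ∩ B| = 4; needs |A ∩ B| / |A| ≤ 3/5 — false.
(d) table 1: |A| = 8, |A ∩ B| = 8; needs |A ∖ B| = 1 — false.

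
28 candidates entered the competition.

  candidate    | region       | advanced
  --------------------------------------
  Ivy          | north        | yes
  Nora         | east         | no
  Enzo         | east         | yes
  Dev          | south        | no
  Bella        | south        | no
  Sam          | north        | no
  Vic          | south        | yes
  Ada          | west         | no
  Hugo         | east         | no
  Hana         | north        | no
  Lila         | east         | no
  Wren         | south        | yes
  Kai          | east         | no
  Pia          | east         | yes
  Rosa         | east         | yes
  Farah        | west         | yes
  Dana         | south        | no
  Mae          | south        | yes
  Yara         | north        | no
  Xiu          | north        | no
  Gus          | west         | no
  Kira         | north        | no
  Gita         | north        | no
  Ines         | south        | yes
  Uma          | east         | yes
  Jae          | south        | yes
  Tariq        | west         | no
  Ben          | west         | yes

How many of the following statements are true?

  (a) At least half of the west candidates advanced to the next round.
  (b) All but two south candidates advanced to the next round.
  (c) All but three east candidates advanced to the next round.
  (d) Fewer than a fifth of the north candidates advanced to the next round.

1

(a) west: |A| = 5, |A ∩ B| = 2; needs |A ∩ B| ≥ |A ∖ B| — false.
(b) south: |A| = 8, |A ∩ B| = 5; needs |A ∖ B| = 2 — false.
(c) east: |A| = 8, |A ∩ B| = 4; needs |A ∖ B| = 3 — false.
(d) north: |A| = 7, |A ∩ B| = 1; needs |A ∩ B| / |A| < 1/5 — true.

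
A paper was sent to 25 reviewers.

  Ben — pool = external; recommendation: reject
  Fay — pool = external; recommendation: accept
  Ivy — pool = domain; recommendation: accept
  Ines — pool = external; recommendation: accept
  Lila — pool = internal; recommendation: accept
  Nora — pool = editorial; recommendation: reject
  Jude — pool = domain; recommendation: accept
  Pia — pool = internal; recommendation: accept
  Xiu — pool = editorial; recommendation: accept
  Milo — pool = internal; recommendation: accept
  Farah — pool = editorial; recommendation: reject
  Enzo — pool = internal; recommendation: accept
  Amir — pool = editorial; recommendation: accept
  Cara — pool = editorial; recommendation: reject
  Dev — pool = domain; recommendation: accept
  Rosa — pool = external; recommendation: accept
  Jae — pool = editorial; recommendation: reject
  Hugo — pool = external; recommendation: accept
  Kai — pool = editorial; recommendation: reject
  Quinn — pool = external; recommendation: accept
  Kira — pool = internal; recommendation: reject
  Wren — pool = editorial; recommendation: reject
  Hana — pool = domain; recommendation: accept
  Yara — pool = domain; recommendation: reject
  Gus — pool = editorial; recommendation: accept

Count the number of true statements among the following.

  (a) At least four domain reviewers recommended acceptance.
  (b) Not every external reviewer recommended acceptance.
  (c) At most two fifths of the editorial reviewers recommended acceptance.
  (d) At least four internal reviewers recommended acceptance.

(a) domain: |A| = 5, |A ∩ B| = 4; needs |A ∩ B| ≥ 4 — true.
(b) external: |A| = 6, |A ∩ B| = 5; needs A ⊄ B (|A ∖ B| ≥ 1) — true.
(c) editorial: |A| = 9, |A ∩ B| = 3; needs |A ∩ B| / |A| ≤ 2/5 — true.
(d) internal: |A| = 5, |A ∩ B| = 4; needs |A ∩ B| ≥ 4 — true.

4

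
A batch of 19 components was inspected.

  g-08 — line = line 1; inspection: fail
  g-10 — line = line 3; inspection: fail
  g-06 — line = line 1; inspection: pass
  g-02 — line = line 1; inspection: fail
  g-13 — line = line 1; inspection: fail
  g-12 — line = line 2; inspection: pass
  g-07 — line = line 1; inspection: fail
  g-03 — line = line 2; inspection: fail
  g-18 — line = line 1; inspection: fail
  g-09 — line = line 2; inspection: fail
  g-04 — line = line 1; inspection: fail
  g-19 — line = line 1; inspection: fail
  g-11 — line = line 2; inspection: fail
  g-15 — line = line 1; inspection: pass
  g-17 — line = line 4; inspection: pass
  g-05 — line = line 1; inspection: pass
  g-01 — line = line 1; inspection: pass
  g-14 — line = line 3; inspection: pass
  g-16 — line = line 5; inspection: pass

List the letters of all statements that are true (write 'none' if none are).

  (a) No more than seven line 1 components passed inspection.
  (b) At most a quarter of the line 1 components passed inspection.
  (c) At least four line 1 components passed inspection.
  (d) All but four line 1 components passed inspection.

|A| = 11, |A ∩ B| = 4, |A ∖ B| = 7.
(a) |A ∩ B| ≤ 7: holds.
(b) |A ∩ B| / |A| ≤ 1/4: fails.
(c) |A ∩ B| ≥ 4: holds.
(d) |A ∖ B| = 4: fails.

(a), (c)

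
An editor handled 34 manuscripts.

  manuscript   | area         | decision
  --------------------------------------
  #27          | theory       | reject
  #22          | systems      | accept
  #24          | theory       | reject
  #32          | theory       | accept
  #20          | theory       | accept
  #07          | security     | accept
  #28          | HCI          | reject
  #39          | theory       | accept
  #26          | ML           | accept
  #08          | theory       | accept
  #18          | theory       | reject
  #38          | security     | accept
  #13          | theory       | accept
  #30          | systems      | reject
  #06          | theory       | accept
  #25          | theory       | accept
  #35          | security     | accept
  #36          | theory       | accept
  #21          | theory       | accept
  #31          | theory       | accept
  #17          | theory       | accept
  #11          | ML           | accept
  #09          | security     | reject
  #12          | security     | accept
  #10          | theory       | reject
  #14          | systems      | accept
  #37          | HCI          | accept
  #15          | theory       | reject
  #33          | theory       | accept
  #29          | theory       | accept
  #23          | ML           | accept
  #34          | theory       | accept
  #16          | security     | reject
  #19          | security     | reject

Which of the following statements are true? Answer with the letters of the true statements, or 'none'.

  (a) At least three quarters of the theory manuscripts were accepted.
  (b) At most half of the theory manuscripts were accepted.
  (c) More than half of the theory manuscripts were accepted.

(c)

|A| = 19, |A ∩ B| = 14, |A ∖ B| = 5.
(a) |A ∩ B| / |A| ≥ 3/4: fails.
(b) |A ∩ B| ≤ |A ∖ B|: fails.
(c) |A ∩ B| > |A ∖ B|: holds.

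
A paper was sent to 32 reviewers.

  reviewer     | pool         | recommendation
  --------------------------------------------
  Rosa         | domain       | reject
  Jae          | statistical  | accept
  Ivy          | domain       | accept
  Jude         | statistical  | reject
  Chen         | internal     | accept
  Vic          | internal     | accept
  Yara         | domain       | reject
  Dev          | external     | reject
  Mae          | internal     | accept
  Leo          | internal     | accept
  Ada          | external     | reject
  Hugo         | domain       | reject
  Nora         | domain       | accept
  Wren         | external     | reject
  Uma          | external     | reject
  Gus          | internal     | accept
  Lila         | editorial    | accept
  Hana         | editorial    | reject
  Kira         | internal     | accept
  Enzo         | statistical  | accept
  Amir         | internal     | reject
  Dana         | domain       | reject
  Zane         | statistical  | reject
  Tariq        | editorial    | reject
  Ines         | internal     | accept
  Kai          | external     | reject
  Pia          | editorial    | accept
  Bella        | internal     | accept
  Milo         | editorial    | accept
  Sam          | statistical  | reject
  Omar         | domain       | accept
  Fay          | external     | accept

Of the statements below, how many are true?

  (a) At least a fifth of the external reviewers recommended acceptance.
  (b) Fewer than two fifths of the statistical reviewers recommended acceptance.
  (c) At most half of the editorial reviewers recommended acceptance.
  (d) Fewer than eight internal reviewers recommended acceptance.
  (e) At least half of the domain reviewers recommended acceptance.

(a) external: |A| = 6, |A ∩ B| = 1; needs |A ∩ B| / |A| ≥ 1/5 — false.
(b) statistical: |A| = 5, |A ∩ B| = 2; needs |A ∩ B| / |A| < 2/5 — false.
(c) editorial: |A| = 5, |A ∩ B| = 3; needs |A ∩ B| ≤ |A ∖ B| — false.
(d) internal: |A| = 9, |A ∩ B| = 8; needs |A ∩ B| < 8 — false.
(e) domain: |A| = 7, |A ∩ B| = 3; needs |A ∩ B| ≥ |A ∖ B| — false.

0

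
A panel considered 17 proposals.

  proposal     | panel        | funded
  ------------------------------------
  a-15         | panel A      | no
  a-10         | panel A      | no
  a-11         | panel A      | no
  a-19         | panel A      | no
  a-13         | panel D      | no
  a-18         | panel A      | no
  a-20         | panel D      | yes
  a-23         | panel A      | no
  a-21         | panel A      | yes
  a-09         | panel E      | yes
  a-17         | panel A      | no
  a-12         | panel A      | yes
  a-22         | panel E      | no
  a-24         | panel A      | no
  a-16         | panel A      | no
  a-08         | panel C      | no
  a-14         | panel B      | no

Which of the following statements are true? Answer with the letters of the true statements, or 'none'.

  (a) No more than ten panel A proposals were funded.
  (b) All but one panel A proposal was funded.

(a)

|A| = 11, |A ∩ B| = 2, |A ∖ B| = 9.
(a) |A ∩ B| ≤ 10: holds.
(b) |A ∖ B| = 1: fails.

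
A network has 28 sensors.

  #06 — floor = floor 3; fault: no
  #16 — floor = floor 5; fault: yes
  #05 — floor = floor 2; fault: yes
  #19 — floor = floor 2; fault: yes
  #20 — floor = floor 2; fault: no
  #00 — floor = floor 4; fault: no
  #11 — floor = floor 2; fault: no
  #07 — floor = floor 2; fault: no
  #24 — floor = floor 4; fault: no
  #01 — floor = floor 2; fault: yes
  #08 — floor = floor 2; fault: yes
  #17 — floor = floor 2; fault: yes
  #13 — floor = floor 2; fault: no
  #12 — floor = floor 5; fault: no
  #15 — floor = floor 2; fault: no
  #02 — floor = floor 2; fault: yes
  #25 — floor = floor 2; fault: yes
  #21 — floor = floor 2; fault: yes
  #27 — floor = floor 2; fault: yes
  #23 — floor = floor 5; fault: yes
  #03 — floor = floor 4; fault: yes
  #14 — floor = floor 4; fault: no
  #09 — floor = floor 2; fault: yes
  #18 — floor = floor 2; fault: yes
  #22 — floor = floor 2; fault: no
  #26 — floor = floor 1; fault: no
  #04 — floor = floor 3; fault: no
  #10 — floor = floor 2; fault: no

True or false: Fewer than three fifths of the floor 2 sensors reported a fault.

The determiner here denotes the relation: |A ∩ B| / |A| < 3/5.
|A| = 18, |A ∩ B| = 11, |A ∖ B| = 7.
|A ∩ B|/|A| = 11/18, so the statement is false.

False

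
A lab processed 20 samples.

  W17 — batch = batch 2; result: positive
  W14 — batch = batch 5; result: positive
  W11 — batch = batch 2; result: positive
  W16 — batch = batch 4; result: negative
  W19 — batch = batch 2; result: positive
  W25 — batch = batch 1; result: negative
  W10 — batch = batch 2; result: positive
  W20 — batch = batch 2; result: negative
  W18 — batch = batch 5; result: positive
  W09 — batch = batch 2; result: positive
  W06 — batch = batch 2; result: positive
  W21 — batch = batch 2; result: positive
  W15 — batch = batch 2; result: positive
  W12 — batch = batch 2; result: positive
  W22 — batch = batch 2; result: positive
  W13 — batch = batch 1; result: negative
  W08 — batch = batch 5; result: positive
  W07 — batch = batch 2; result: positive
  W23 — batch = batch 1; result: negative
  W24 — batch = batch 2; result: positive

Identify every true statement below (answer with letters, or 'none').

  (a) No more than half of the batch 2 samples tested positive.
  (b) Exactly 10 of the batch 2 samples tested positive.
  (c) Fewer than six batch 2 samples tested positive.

none

|A| = 13, |A ∩ B| = 12, |A ∖ B| = 1.
(a) |A ∩ B| ≤ |A ∖ B|: fails.
(b) |A ∩ B| = 10: fails.
(c) |A ∩ B| < 6: fails.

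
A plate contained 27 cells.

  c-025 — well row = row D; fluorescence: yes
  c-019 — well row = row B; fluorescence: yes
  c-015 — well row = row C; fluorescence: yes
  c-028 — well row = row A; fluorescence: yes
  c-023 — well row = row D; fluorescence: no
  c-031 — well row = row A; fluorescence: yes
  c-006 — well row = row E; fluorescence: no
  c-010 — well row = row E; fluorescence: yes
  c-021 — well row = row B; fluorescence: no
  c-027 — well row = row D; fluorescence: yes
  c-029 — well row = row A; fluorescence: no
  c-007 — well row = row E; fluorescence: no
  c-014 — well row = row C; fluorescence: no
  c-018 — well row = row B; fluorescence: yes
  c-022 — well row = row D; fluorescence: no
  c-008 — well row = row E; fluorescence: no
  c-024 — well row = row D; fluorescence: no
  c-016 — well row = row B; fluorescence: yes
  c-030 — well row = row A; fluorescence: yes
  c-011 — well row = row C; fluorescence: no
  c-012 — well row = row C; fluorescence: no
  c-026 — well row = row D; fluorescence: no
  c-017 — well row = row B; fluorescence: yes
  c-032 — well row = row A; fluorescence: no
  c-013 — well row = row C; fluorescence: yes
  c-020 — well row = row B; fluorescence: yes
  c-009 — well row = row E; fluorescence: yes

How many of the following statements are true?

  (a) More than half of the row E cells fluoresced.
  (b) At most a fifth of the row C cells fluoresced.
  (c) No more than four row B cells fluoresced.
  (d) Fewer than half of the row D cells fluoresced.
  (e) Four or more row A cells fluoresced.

1

(a) row E: |A| = 5, |A ∩ B| = 2; needs |A ∩ B| > |A ∖ B| — false.
(b) row C: |A| = 5, |A ∩ B| = 2; needs |A ∩ B| / |A| ≤ 1/5 — false.
(c) row B: |A| = 6, |A ∩ B| = 5; needs |A ∩ B| ≤ 4 — false.
(d) row D: |A| = 6, |A ∩ B| = 2; needs |A ∩ B| < |A ∖ B| — true.
(e) row A: |A| = 5, |A ∩ B| = 3; needs |A ∩ B| ≥ 4 — false.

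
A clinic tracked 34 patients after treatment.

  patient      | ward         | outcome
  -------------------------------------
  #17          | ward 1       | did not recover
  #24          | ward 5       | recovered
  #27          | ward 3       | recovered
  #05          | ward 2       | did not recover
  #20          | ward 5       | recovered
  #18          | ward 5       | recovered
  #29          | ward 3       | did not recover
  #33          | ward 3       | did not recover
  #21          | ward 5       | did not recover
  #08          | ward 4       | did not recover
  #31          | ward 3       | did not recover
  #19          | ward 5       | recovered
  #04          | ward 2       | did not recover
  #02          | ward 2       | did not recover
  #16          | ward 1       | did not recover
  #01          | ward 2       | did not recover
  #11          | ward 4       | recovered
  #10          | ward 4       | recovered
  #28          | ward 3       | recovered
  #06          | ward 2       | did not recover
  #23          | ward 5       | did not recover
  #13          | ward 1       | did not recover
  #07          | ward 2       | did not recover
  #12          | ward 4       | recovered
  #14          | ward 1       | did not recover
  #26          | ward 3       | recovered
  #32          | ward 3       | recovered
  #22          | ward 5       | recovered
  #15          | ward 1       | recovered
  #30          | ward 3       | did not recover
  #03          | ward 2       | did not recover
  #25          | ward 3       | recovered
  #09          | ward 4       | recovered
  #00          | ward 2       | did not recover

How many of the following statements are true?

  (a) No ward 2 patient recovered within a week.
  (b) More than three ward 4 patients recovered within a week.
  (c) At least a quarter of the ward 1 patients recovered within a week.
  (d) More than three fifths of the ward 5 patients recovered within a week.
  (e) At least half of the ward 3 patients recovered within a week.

4

(a) ward 2: |A| = 8, |A ∩ B| = 0; needs A ∩ B = ∅ (|A ∩ B| = 0) — true.
(b) ward 4: |A| = 5, |A ∩ B| = 4; needs |A ∩ B| > 3 — true.
(c) ward 1: |A| = 5, |A ∩ B| = 1; needs |A ∩ B| / |A| ≥ 1/4 — false.
(d) ward 5: |A| = 7, |A ∩ B| = 5; needs |A ∩ B| / |A| > 3/5 — true.
(e) ward 3: |A| = 9, |A ∩ B| = 5; needs |A ∩ B| ≥ |A ∖ B| — true.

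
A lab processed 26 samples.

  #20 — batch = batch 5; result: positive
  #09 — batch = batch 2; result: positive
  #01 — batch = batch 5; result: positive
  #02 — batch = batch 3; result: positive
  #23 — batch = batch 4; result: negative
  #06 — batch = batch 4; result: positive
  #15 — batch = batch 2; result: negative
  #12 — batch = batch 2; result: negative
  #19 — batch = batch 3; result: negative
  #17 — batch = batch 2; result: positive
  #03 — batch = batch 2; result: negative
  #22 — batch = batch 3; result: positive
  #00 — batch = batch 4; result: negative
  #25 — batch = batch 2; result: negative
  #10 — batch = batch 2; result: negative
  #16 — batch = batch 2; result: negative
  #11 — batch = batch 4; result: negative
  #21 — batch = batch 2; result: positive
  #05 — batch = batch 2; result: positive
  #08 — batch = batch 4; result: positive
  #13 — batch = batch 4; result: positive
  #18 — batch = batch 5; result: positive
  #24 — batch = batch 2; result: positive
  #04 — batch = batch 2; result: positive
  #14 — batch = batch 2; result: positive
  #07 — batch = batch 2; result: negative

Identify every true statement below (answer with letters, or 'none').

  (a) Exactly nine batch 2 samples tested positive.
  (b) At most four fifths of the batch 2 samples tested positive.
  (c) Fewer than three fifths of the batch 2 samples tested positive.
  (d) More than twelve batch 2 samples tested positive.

|A| = 14, |A ∩ B| = 7, |A ∖ B| = 7.
(a) |A ∩ B| = 9: fails.
(b) |A ∩ B| / |A| ≤ 4/5: holds.
(c) |A ∩ B| / |A| < 3/5: holds.
(d) |A ∩ B| > 12: fails.

(b), (c)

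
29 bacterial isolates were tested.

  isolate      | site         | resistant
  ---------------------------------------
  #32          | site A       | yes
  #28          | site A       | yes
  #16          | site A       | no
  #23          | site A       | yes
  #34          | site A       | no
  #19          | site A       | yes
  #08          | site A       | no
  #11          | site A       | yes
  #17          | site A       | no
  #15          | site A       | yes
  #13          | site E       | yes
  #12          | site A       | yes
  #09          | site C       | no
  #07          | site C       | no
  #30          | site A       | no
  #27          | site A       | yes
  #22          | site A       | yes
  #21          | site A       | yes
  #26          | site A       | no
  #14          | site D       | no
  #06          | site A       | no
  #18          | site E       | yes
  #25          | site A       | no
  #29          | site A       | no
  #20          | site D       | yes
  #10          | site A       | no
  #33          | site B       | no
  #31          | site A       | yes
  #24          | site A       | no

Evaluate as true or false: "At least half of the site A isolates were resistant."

True

Truth condition: |A ∩ B| ≥ |A ∖ B|.
|A| = 22, |A ∩ B| = 11, |A ∖ B| = 11.
11 = 11, so the statement is true.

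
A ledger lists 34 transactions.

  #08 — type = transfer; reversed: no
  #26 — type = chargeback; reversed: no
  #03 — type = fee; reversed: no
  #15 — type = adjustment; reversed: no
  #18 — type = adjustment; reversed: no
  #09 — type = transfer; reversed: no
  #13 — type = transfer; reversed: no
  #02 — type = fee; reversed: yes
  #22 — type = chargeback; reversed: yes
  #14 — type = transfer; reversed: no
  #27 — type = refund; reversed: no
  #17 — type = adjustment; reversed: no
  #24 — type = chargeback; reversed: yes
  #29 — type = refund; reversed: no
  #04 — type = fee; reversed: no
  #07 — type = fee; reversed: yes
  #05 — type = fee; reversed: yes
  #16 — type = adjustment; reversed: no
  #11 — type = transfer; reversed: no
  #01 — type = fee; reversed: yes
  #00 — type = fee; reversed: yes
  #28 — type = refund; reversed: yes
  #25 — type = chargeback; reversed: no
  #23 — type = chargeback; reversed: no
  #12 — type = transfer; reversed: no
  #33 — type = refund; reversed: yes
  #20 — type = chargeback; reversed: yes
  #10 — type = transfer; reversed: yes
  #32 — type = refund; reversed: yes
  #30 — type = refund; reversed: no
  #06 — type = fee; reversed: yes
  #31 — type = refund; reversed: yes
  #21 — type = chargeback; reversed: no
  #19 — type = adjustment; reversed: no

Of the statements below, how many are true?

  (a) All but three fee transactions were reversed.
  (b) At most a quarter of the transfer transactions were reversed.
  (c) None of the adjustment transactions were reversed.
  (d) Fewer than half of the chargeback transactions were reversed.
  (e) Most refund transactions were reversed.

(a) fee: |A| = 8, |A ∩ B| = 6; needs |A ∖ B| = 3 — false.
(b) transfer: |A| = 7, |A ∩ B| = 1; needs |A ∩ B| / |A| ≤ 1/4 — true.
(c) adjustment: |A| = 5, |A ∩ B| = 0; needs A ∩ B = ∅ (|A ∩ B| = 0) — true.
(d) chargeback: |A| = 7, |A ∩ B| = 3; needs |A ∩ B| < |A ∖ B| — true.
(e) refund: |A| = 7, |A ∩ B| = 4; needs |A ∩ B| > |A ∖ B| — true.

4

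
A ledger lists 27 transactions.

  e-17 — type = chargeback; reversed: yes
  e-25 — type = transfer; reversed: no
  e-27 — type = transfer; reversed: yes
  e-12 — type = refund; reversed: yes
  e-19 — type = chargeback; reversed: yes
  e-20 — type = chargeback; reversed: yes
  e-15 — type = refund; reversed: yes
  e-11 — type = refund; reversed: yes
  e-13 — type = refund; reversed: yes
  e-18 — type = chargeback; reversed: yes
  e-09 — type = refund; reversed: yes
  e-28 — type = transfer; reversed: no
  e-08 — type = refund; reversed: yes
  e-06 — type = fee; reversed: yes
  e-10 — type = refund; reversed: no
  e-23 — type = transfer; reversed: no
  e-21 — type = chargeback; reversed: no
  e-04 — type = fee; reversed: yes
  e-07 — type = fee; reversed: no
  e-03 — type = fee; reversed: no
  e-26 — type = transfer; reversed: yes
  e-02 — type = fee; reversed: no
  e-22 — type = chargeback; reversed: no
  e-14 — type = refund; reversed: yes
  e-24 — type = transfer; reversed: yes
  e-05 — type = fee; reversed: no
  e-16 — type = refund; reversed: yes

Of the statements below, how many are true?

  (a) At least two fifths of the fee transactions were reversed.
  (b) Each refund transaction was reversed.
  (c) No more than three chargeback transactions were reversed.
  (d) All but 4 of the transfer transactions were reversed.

0

(a) fee: |A| = 6, |A ∩ B| = 2; needs |A ∩ B| / |A| ≥ 2/5 — false.
(b) refund: |A| = 9, |A ∩ B| = 8; needs A ⊆ B, i.e. every element of A is in B (|A ∖ B| = 0) — false.
(c) chargeback: |A| = 6, |A ∩ B| = 4; needs |A ∩ B| ≤ 3 — false.
(d) transfer: |A| = 6, |A ∩ B| = 3; needs |A ∖ B| = 4 — false.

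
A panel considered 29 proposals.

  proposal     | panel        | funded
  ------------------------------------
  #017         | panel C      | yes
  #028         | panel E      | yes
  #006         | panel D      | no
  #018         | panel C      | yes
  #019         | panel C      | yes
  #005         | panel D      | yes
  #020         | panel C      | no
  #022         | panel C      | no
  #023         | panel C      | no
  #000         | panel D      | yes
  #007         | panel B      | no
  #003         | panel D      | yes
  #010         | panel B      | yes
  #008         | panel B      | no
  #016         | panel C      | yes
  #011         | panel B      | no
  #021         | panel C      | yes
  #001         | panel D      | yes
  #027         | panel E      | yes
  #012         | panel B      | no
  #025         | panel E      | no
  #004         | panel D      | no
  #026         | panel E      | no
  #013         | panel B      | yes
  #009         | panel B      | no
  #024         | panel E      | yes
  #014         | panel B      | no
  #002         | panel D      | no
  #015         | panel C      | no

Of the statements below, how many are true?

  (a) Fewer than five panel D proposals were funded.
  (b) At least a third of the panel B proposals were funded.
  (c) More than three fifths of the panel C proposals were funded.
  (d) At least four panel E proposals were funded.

(a) panel D: |A| = 7, |A ∩ B| = 4; needs |A ∩ B| < 5 — true.
(b) panel B: |A| = 8, |A ∩ B| = 2; needs |A ∩ B| / |A| ≥ 1/3 — false.
(c) panel C: |A| = 9, |A ∩ B| = 5; needs |A ∩ B| / |A| > 3/5 — false.
(d) panel E: |A| = 5, |A ∩ B| = 3; needs |A ∩ B| ≥ 4 — false.

1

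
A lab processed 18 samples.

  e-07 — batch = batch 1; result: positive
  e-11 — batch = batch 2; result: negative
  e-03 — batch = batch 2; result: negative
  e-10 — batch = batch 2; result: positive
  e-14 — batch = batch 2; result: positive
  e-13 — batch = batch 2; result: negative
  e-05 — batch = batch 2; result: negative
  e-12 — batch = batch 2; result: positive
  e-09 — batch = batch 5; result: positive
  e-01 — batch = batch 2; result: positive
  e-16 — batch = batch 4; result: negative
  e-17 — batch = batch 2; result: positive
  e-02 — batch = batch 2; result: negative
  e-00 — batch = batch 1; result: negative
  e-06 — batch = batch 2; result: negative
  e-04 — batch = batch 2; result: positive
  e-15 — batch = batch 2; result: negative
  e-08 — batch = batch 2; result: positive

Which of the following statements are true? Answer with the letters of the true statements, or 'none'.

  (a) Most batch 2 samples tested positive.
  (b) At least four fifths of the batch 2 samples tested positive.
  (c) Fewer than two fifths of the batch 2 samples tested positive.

|A| = 14, |A ∩ B| = 7, |A ∖ B| = 7.
(a) |A ∩ B| > |A ∖ B|: fails.
(b) |A ∩ B| / |A| ≥ 4/5: fails.
(c) |A ∩ B| / |A| < 2/5: fails.

none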